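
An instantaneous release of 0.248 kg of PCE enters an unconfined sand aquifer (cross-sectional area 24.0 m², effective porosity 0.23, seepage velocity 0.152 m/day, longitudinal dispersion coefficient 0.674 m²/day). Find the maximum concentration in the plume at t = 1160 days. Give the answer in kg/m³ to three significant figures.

The peak of an instantaneous 1D plume sits at x = vt; there the Gaussian factor is 1 and C_max = M/(n_e·A·√(4πDt)), where n_e·A is the pore area the mass is dissolved in.
√(4πDt) = √(4π × 0.674 × 1160) = 99.12 m, so C_max = 0.248/(0.23 × 24.0 × 99.12) = 0.000453 kg/m³.

0.000453 kg/m³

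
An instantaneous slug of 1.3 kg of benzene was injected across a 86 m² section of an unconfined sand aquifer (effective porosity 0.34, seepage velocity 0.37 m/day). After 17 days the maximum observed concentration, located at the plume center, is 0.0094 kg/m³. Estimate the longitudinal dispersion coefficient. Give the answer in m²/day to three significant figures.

0.105 m²/day

At the plume center C_max = M/(n_e·A·√(4πDt)), so D = M²/(4πt·(n_e·A·C_max)²).
n_e·A·C_max = 0.34 × 86 × 0.0094 = 0.2749 kg/m.
D = 1.3²/(4π × 17 × 0.2749²) = 0.105 m²/day.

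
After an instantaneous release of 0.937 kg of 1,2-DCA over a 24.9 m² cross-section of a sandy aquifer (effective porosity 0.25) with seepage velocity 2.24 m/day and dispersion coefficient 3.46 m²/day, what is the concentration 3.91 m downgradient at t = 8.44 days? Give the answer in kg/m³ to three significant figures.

0.00115 kg/m³

For an instantaneous plane source, C(x,t) = M/(n_e·A·√(4πDt)) · exp(−(x−vt)²/(4Dt)), with n_e·A the pore (flow) area.
Plume center vt = 2.24 × 8.44 = 18.9056 m, so the well at 3.91 m is 14.9956 m upgradient of the peak.
√(4πDt) = 19.16 m, giving peak height M/(n_e·A·√(4πDt)) = 0.937/(0.25 × 24.9 × 19.16) = 0.007856 kg/m³.
(x−vt)²/(4Dt) = (-14.9956)²/(4 × 3.46 × 8.44) = 1.925; exp(−1.925) = 0.1459.
C = 0.007856 × 0.1459 = 0.00115 kg/m³.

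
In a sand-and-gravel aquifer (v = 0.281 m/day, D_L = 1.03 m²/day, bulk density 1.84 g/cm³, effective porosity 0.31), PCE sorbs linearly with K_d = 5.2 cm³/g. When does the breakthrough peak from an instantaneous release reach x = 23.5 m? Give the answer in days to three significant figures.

2280 days

Retardation factor R = 1 + ρ_b·K_d/n = 1 + 1.84 × 5.2/0.31 = 31.86.
Sorption retards both mechanisms: v_R = v/R = 0.008820 m/day, D_R = D/R = 0.03233 m²/day.
Peak time from v_R²t² + 2D_R t − x² = 0: t = (√(D_R² + v_R²x²) − D_R)/v_R².
√(D_R² + v_R²x²) = √(0.03233² + 0.008820² × 23.5²) = 0.2098; v_R² = 7.779e-05.
t = (0.2098 − 0.03233)/7.779e-05 = 2280 days.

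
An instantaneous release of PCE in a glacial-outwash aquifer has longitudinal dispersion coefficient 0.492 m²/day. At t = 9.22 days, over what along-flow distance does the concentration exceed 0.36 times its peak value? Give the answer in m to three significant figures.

8.61 m

The plume is Gaussian with σ = √(2Dt) = √(2 × 0.492 × 9.22) = 3.012 m.
C/C_peak = exp(−Δx²/(2σ²)) = 0.36 ⇒ Δx = σ·√(−2 ln 0.36) = 3.012 × 1.429 = 4.304 m.
Width = 2Δx = 8.61 m.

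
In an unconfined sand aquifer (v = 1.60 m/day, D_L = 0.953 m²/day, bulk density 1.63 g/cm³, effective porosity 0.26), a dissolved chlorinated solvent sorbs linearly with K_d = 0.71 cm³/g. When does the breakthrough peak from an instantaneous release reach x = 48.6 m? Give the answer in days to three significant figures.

Retardation factor R = 1 + ρ_b·K_d/n = 1 + 1.63 × 0.71/0.26 = 5.451.
Sorption retards both mechanisms: v_R = v/R = 0.2935 m/day, D_R = D/R = 0.1748 m²/day.
Peak time from v_R²t² + 2D_R t − x² = 0: t = (√(D_R² + v_R²x²) − D_R)/v_R².
√(D_R² + v_R²x²) = √(0.1748² + 0.2935² × 48.6²) = 14.27; v_R² = 0.08614.
t = (14.27 − 0.1748)/0.08614 = 164 days.

164 days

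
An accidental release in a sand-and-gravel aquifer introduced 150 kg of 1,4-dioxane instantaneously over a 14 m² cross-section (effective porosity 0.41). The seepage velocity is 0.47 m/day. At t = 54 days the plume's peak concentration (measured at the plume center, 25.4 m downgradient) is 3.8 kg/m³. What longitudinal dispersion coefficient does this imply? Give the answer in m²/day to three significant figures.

At the plume center C_max = M/(n_e·A·√(4πDt)), so D = M²/(4πt·(n_e·A·C_max)²).
n_e·A·C_max = 0.41 × 14 × 3.8 = 21.81 kg/m.
D = 150²/(4π × 54 × 21.81²) = 0.0697 m²/day.

0.0697 m²/day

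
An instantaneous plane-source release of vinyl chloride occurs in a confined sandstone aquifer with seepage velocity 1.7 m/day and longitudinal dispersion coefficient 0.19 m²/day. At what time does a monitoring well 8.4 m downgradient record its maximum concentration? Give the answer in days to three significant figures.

For the 1D instantaneous-source solution, setting ∂C/∂t = 0 at fixed x gives v²t² + 2Dt − x² = 0, so t = (√(D² + v²x²) − D)/v².
√(D² + v²x²) = √(0.19² + 1.7² × 8.4²) = 14.28; v² = 2.89.
t = (14.28 − 0.19)/2.89 = 4.88 days (vs. the pure-advection estimate x/v = 4.94 d).

4.88 days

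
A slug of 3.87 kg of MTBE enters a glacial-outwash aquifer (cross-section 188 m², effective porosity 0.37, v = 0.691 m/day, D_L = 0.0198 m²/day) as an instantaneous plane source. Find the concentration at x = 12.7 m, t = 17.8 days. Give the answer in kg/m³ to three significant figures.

0.0236 kg/m³

For an instantaneous plane source, C(x,t) = M/(n_e·A·√(4πDt)) · exp(−(x−vt)²/(4Dt)), with n_e·A the pore (flow) area.
Plume center vt = 0.691 × 17.8 = 12.2998 m, so the well at 12.7 m is 0.4002 m downgradient of the peak.
√(4πDt) = 2.104 m, giving peak height M/(n_e·A·√(4πDt)) = 3.87/(0.37 × 188 × 2.104) = 0.02644 kg/m³.
(x−vt)²/(4Dt) = (0.4002)²/(4 × 0.0198 × 17.8) = 0.1136; exp(−0.1136) = 0.8926.
C = 0.02644 × 0.8926 = 0.0236 kg/m³.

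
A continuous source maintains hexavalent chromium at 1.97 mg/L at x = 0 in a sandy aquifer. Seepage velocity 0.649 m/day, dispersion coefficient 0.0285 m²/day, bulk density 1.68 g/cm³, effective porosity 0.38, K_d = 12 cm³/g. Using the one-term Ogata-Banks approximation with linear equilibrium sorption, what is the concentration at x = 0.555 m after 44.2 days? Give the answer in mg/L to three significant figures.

0.897 mg/L

Retardation factor R = 1 + ρ_b·K_d/n = 1 + 1.68 × 12/0.38 = 54.05.
Sorption retards both mechanisms: v_R = v/R = 0.01201 m/day, D_R = D/R = 0.0005273 m²/day.
v_R·t = 0.01201 × 44.2 = 0.530842 m; 2√(D_R t) = 0.3053 m; argument = (0.555 − 0.530842)/0.3053 = 0.07913.
C = C₀ × ½·erfc(0.07913) = 1.97 × 0.4554 = 0.897 mg/L.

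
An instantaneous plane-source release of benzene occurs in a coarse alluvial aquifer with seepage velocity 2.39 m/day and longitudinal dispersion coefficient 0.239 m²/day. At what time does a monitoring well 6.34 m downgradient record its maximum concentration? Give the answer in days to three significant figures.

For the 1D instantaneous-source solution, setting ∂C/∂t = 0 at fixed x gives v²t² + 2Dt − x² = 0, so t = (√(D² + v²x²) − D)/v².
√(D² + v²x²) = √(0.239² + 2.39² × 6.34²) = 15.15; v² = 5.7121.
t = (15.15 − 0.239)/5.7121 = 2.61 days (vs. the pure-advection estimate x/v = 2.65 d).

2.61 days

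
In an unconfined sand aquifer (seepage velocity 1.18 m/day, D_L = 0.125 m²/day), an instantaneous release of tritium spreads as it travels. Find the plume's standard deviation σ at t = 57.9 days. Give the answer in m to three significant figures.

Dispersive spreading gives a Gaussian with σ² = 2Dt; advection only shifts the center.
σ = √(2 × 0.125 × 57.9) = 3.80 m.

3.80 m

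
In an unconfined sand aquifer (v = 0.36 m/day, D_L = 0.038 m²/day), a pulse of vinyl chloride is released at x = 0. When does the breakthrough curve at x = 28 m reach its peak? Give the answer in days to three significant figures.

77.5 days

For the 1D instantaneous-source solution, setting ∂C/∂t = 0 at fixed x gives v²t² + 2Dt − x² = 0, so t = (√(D² + v²x²) − D)/v².
√(D² + v²x²) = √(0.038² + 0.36² × 28²) = 10.08; v² = 0.1296.
t = (10.08 − 0.038)/0.1296 = 77.5 days (vs. the pure-advection estimate x/v = 77.8 d).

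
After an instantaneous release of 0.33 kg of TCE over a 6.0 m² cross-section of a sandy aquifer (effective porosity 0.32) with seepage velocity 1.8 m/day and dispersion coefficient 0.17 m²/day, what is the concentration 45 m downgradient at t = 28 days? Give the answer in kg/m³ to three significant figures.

For an instantaneous plane source, C(x,t) = M/(n_e·A·√(4πDt)) · exp(−(x−vt)²/(4Dt)), with n_e·A the pore (flow) area.
Plume center vt = 1.8 × 28 = 50.4 m, so the well at 45 m is 5.4 m upgradient of the peak.
√(4πDt) = 7.734 m, giving peak height M/(n_e·A·√(4πDt)) = 0.33/(0.32 × 6.0 × 7.734) = 0.02222 kg/m³.
(x−vt)²/(4Dt) = (-5.4)²/(4 × 0.17 × 28) = 1.532; exp(−1.532) = 0.2161.
C = 0.02222 × 0.2161 = 0.00480 kg/m³.

0.00480 kg/m³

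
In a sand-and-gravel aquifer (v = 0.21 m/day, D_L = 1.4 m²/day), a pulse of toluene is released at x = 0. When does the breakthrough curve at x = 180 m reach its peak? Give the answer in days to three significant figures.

826 days

For the 1D instantaneous-source solution, setting ∂C/∂t = 0 at fixed x gives v²t² + 2Dt − x² = 0, so t = (√(D² + v²x²) − D)/v².
√(D² + v²x²) = √(1.4² + 0.21² × 180²) = 37.83; v² = 0.0441.
t = (37.83 − 1.4)/0.0441 = 826 days (vs. the pure-advection estimate x/v = 857 d).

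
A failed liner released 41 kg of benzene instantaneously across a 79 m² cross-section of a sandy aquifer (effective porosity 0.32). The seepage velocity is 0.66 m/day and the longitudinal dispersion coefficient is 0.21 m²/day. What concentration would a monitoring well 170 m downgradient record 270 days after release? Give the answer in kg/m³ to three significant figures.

0.0452 kg/m³

For an instantaneous plane source, C(x,t) = M/(n_e·A·√(4πDt)) · exp(−(x−vt)²/(4Dt)), with n_e·A the pore (flow) area.
Plume center vt = 0.66 × 270 = 178.2 m, so the well at 170 m is 8.2 m upgradient of the peak.
√(4πDt) = 26.69 m, giving peak height M/(n_e·A·√(4πDt)) = 41/(0.32 × 79 × 26.69) = 0.06077 kg/m³.
(x−vt)²/(4Dt) = (-8.2)²/(4 × 0.21 × 270) = 0.2965; exp(−0.2965) = 0.7434.
C = 0.06077 × 0.7434 = 0.0452 kg/m³.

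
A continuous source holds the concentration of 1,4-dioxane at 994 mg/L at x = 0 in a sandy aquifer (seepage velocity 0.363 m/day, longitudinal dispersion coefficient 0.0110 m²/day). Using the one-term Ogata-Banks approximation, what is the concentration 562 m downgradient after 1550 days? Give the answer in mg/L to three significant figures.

541 mg/L

For a continuous step input, C/C₀ ≈ ½·erfc((x−vt)/(2√(Dt))).
vt = 0.363 × 1550 = 562.65 m and 2√(Dt) = 2√(0.0110 × 1550) = 8.258 m.
Argument (x−vt)/(2√(Dt)) = (562 − 562.65)/8.258 = -0.07871; ½·erfc(-0.07871) = 0.5443.
C = 994 × 0.5443 = 541 mg/L.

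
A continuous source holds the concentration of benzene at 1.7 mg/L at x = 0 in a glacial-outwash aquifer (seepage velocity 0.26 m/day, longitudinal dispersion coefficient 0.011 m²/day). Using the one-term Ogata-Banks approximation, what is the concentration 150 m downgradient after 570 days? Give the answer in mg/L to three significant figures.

For a continuous step input, C/C₀ ≈ ½·erfc((x−vt)/(2√(Dt))).
vt = 0.26 × 570 = 148.2 m and 2√(Dt) = 2√(0.011 × 570) = 5.008 m.
Argument (x−vt)/(2√(Dt)) = (150 − 148.2)/5.008 = 0.3594; ½·erfc(0.3594) = 0.3056.
C = 1.7 × 0.3056 = 0.520 mg/L.

0.520 mg/L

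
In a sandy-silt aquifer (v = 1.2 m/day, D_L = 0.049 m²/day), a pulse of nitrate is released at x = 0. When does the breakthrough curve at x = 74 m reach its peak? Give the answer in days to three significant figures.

For the 1D instantaneous-source solution, setting ∂C/∂t = 0 at fixed x gives v²t² + 2Dt − x² = 0, so t = (√(D² + v²x²) − D)/v².
√(D² + v²x²) = √(0.049² + 1.2² × 74²) = 88.80; v² = 1.44.
t = (88.80 − 0.049)/1.44 = 61.6 days (vs. the pure-advection estimate x/v = 61.7 d).

61.6 days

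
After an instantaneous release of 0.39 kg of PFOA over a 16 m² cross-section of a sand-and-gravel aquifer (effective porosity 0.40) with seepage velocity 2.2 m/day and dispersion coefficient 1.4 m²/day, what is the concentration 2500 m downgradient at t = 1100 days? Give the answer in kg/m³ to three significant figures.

For an instantaneous plane source, C(x,t) = M/(n_e·A·√(4πDt)) · exp(−(x−vt)²/(4Dt)), with n_e·A the pore (flow) area.
Plume center vt = 2.2 × 1100 = 2420 m, so the well at 2500 m is 80 m downgradient of the peak.
√(4πDt) = 139.1 m, giving peak height M/(n_e·A·√(4πDt)) = 0.39/(0.40 × 16 × 139.1) = 0.0004381 kg/m³.
(x−vt)²/(4Dt) = (80)²/(4 × 1.4 × 1100) = 1.039; exp(−1.039) = 0.3538.
C = 0.0004381 × 0.3538 = 0.000155 kg/m³.

0.000155 kg/m³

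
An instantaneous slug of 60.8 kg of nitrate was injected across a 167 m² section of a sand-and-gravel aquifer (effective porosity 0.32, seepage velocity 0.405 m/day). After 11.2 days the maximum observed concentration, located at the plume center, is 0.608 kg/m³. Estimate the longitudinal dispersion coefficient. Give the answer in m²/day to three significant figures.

At the plume center C_max = M/(n_e·A·√(4πDt)), so D = M²/(4πt·(n_e·A·C_max)²).
n_e·A·C_max = 0.32 × 167 × 0.608 = 32.49 kg/m.
D = 60.8²/(4π × 11.2 × 32.49²) = 0.0249 m²/day.

0.0249 m²/day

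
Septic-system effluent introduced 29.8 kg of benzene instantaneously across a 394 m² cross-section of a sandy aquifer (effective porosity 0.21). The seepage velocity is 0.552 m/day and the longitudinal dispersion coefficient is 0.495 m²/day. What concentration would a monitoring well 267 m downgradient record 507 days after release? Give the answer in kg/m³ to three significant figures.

0.00544 kg/m³

For an instantaneous plane source, C(x,t) = M/(n_e·A·√(4πDt)) · exp(−(x−vt)²/(4Dt)), with n_e·A the pore (flow) area.
Plume center vt = 0.552 × 507 = 279.864 m, so the well at 267 m is 12.864 m upgradient of the peak.
√(4πDt) = 56.16 m, giving peak height M/(n_e·A·√(4πDt)) = 29.8/(0.21 × 394 × 56.16) = 0.006413 kg/m³.
(x−vt)²/(4Dt) = (-12.864)²/(4 × 0.495 × 507) = 0.1648; exp(−0.1648) = 0.8481.
C = 0.006413 × 0.8481 = 0.00544 kg/m³.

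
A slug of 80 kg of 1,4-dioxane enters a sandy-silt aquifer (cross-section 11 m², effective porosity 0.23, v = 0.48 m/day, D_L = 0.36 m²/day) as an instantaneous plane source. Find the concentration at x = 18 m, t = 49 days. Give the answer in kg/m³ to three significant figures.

For an instantaneous plane source, C(x,t) = M/(n_e·A·√(4πDt)) · exp(−(x−vt)²/(4Dt)), with n_e·A the pore (flow) area.
Plume center vt = 0.48 × 49 = 23.52 m, so the well at 18 m is 5.52 m upgradient of the peak.
√(4πDt) = 14.89 m, giving peak height M/(n_e·A·√(4πDt)) = 80/(0.23 × 11 × 14.89) = 2.124 kg/m³.
(x−vt)²/(4Dt) = (-5.52)²/(4 × 0.36 × 49) = 0.4318; exp(−0.4318) = 0.6493.
C = 2.124 × 0.6493 = 1.38 kg/m³.

1.38 kg/m³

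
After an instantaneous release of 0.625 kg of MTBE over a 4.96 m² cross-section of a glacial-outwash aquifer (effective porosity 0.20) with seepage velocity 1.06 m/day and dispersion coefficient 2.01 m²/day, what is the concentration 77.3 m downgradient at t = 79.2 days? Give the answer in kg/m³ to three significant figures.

For an instantaneous plane source, C(x,t) = M/(n_e·A·√(4πDt)) · exp(−(x−vt)²/(4Dt)), with n_e·A the pore (flow) area.
Plume center vt = 1.06 × 79.2 = 83.952 m, so the well at 77.3 m is 6.652 m upgradient of the peak.
√(4πDt) = 44.73 m, giving peak height M/(n_e·A·√(4πDt)) = 0.625/(0.20 × 4.96 × 44.73) = 0.01409 kg/m³.
(x−vt)²/(4Dt) = (-6.652)²/(4 × 2.01 × 79.2) = 0.06949; exp(−0.06949) = 0.9329.
C = 0.01409 × 0.9329 = 0.0131 kg/m³.

0.0131 kg/m³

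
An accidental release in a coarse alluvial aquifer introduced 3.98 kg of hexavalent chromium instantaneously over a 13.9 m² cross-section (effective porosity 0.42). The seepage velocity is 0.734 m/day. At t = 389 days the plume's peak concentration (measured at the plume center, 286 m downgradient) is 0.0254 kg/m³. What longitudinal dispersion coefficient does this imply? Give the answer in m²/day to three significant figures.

At the plume center C_max = M/(n_e·A·√(4πDt)), so D = M²/(4πt·(n_e·A·C_max)²).
n_e·A·C_max = 0.42 × 13.9 × 0.0254 = 0.1483 kg/m.
D = 3.98²/(4π × 389 × 0.1483²) = 0.147 m²/day.

0.147 m²/day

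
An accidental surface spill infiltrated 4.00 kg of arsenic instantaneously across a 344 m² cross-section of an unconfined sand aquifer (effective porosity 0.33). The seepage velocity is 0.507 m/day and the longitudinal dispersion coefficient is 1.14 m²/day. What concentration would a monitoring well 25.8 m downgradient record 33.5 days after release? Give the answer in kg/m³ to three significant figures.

For an instantaneous plane source, C(x,t) = M/(n_e·A·√(4πDt)) · exp(−(x−vt)²/(4Dt)), with n_e·A the pore (flow) area.
Plume center vt = 0.507 × 33.5 = 16.9845 m, so the well at 25.8 m is 8.8155 m downgradient of the peak.
√(4πDt) = 21.91 m, giving peak height M/(n_e·A·√(4πDt)) = 4.00/(0.33 × 344 × 21.91) = 0.001608 kg/m³.
(x−vt)²/(4Dt) = (8.8155)²/(4 × 1.14 × 33.5) = 0.5087; exp(−0.5087) = 0.6013.
C = 0.001608 × 0.6013 = 0.000967 kg/m³.

0.000967 kg/m³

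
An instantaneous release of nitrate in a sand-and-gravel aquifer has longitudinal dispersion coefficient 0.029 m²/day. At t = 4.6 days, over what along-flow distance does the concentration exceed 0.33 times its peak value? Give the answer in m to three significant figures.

1.54 m

The plume is Gaussian with σ = √(2Dt) = √(2 × 0.029 × 4.6) = 0.5165 m.
C/C_peak = exp(−Δx²/(2σ²)) = 0.33 ⇒ Δx = σ·√(−2 ln 0.33) = 0.5165 × 1.489 = 0.7691 m.
Width = 2Δx = 1.54 m.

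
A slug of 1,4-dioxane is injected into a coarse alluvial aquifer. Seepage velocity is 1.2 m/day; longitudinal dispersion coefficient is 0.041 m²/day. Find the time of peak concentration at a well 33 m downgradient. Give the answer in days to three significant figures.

27.5 days

For the 1D instantaneous-source solution, setting ∂C/∂t = 0 at fixed x gives v²t² + 2Dt − x² = 0, so t = (√(D² + v²x²) − D)/v².
√(D² + v²x²) = √(0.041² + 1.2² × 33²) = 39.60; v² = 1.44.
t = (39.60 − 0.041)/1.44 = 27.5 days (vs. the pure-advection estimate x/v = 27.5 d).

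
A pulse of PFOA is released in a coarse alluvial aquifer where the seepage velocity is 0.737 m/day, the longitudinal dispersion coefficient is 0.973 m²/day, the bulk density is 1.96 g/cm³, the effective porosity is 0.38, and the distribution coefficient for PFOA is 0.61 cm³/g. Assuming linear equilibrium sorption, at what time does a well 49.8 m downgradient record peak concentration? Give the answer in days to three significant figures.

Retardation factor R = 1 + ρ_b·K_d/n = 1 + 1.96 × 0.61/0.38 = 4.146.
Sorption retards both mechanisms: v_R = v/R = 0.1778 m/day, D_R = D/R = 0.2347 m²/day.
Peak time from v_R²t² + 2D_R t − x² = 0: t = (√(D_R² + v_R²x²) − D_R)/v_R².
√(D_R² + v_R²x²) = √(0.2347² + 0.1778² × 49.8²) = 8.858; v_R² = 0.03161.
t = (8.858 − 0.2347)/0.03161 = 273 days.

273 days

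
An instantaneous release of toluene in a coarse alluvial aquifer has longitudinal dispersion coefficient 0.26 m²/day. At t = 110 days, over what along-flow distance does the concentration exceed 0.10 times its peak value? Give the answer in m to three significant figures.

The plume is Gaussian with σ = √(2Dt) = √(2 × 0.26 × 110) = 7.563 m.
C/C_peak = exp(−Δx²/(2σ²)) = 0.10 ⇒ Δx = σ·√(−2 ln 0.10) = 7.563 × 2.146 = 16.23 m.
Width = 2Δx = 32.5 m.

32.5 m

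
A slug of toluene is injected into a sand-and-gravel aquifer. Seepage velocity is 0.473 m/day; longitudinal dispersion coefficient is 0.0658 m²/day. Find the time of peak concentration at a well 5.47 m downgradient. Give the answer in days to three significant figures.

For the 1D instantaneous-source solution, setting ∂C/∂t = 0 at fixed x gives v²t² + 2Dt − x² = 0, so t = (√(D² + v²x²) − D)/v².
√(D² + v²x²) = √(0.0658² + 0.473² × 5.47²) = 2.588; v² = 0.223729.
t = (2.588 − 0.0658)/0.223729 = 11.3 days (vs. the pure-advection estimate x/v = 11.6 d).

11.3 days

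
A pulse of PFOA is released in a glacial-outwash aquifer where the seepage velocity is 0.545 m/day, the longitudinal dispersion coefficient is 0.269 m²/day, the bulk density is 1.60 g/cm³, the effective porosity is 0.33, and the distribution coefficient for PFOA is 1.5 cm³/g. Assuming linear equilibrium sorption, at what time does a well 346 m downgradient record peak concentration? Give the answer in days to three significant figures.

Retardation factor R = 1 + ρ_b·K_d/n = 1 + 1.60 × 1.5/0.33 = 8.273.
Sorption retards both mechanisms: v_R = v/R = 0.06588 m/day, D_R = D/R = 0.03252 m²/day.
Peak time from v_R²t² + 2D_R t − x² = 0: t = (√(D_R² + v_R²x²) − D_R)/v_R².
√(D_R² + v_R²x²) = √(0.03252² + 0.06588² × 346²) = 22.79; v_R² = 0.004340.
t = (22.79 − 0.03252)/0.004340 = 5240 days.

5240 days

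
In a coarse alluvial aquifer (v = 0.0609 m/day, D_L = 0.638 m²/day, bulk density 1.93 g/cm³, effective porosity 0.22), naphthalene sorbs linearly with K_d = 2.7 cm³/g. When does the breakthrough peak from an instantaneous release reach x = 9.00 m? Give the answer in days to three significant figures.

1350 days

Retardation factor R = 1 + ρ_b·K_d/n = 1 + 1.93 × 2.7/0.22 = 24.69.
Sorption retards both mechanisms: v_R = v/R = 0.002467 m/day, D_R = D/R = 0.02584 m²/day.
Peak time from v_R²t² + 2D_R t − x² = 0: t = (√(D_R² + v_R²x²) − D_R)/v_R².
√(D_R² + v_R²x²) = √(0.02584² + 0.002467² × 9.00²) = 0.03407; v_R² = 6.086e-06.
t = (0.03407 − 0.02584)/6.086e-06 = 1350 days.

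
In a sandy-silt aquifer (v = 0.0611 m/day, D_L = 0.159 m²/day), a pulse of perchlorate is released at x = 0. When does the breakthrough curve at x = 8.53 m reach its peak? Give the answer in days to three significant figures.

103 days

For the 1D instantaneous-source solution, setting ∂C/∂t = 0 at fixed x gives v²t² + 2Dt − x² = 0, so t = (√(D² + v²x²) − D)/v².
√(D² + v²x²) = √(0.159² + 0.0611² × 8.53²) = 0.5449; v² = 0.00373321.
t = (0.5449 − 0.159)/0.00373321 = 103 days (vs. the pure-advection estimate x/v = 140 d).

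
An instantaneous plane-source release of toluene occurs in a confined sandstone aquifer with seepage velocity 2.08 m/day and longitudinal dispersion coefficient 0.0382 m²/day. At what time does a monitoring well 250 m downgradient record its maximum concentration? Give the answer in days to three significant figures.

For the 1D instantaneous-source solution, setting ∂C/∂t = 0 at fixed x gives v²t² + 2Dt − x² = 0, so t = (√(D² + v²x²) − D)/v².
√(D² + v²x²) = √(0.0382² + 2.08² × 250²) = 520.0; v² = 4.3264.
t = (520.0 − 0.0382)/4.3264 = 120 days (vs. the pure-advection estimate x/v = 120 d).

120 days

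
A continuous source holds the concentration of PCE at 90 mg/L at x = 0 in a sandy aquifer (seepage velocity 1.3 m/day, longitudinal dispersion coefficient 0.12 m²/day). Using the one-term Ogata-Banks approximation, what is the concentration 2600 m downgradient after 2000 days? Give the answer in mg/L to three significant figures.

For a continuous step input, C/C₀ ≈ ½·erfc((x−vt)/(2√(Dt))).
vt = 1.3 × 2000 = 2600 m and 2√(Dt) = 2√(0.12 × 2000) = 30.98 m.
Argument (x−vt)/(2√(Dt)) = (2600 − 2600)/30.98 = 0; ½·erfc(0) = 0.5000.
C = 90 × 0.5000 = 45.0 mg/L.

45.0 mg/L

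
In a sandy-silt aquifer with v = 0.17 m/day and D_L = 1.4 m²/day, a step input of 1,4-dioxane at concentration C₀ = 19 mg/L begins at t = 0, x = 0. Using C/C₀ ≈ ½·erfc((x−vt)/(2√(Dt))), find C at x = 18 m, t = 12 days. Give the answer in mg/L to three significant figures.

For a continuous step input, C/C₀ ≈ ½·erfc((x−vt)/(2√(Dt))).
vt = 0.17 × 12 = 2.04 m and 2√(Dt) = 2√(1.4 × 12) = 8.198 m.
Argument (x−vt)/(2√(Dt)) = (18 − 2.04)/8.198 = 1.947; ½·erfc(1.947) = 0.002948.
C = 19 × 0.002948 = 0.0560 mg/L.

0.0560 mg/L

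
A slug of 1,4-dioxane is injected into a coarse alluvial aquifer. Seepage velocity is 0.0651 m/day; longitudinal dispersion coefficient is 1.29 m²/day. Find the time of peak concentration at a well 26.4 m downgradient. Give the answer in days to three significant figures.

203 days

For the 1D instantaneous-source solution, setting ∂C/∂t = 0 at fixed x gives v²t² + 2Dt − x² = 0, so t = (√(D² + v²x²) − D)/v².
√(D² + v²x²) = √(1.29² + 0.0651² × 26.4²) = 2.149; v² = 0.00423801.
t = (2.149 − 1.29)/0.00423801 = 203 days (vs. the pure-advection estimate x/v = 406 d).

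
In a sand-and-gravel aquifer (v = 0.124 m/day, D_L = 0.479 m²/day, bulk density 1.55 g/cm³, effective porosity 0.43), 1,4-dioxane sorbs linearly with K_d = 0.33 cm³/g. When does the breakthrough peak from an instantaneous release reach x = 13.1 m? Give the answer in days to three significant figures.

Retardation factor R = 1 + ρ_b·K_d/n = 1 + 1.55 × 0.33/0.43 = 2.190.
Sorption retards both mechanisms: v_R = v/R = 0.05662 m/day, D_R = D/R = 0.2187 m²/day.
Peak time from v_R²t² + 2D_R t − x² = 0: t = (√(D_R² + v_R²x²) − D_R)/v_R².
√(D_R² + v_R²x²) = √(0.2187² + 0.05662² × 13.1²) = 0.7733; v_R² = 0.003206.
t = (0.7733 − 0.2187)/0.003206 = 173 days.

173 days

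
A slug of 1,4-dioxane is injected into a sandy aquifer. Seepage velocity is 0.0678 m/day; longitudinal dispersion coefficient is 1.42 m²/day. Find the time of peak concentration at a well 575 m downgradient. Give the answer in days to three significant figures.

For the 1D instantaneous-source solution, setting ∂C/∂t = 0 at fixed x gives v²t² + 2Dt − x² = 0, so t = (√(D² + v²x²) − D)/v².
√(D² + v²x²) = √(1.42² + 0.0678² × 575²) = 39.01; v² = 0.00459684.
t = (39.01 − 1.42)/0.00459684 = 8180 days (vs. the pure-advection estimate x/v = 8480 d).

8180 days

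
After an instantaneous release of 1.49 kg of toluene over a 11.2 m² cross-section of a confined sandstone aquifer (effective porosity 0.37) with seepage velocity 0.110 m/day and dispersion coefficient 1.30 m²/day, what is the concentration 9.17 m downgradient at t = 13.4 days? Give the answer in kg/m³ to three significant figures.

For an instantaneous plane source, C(x,t) = M/(n_e·A·√(4πDt)) · exp(−(x−vt)²/(4Dt)), with n_e·A the pore (flow) area.
Plume center vt = 0.110 × 13.4 = 1.474 m, so the well at 9.17 m is 7.696 m downgradient of the peak.
√(4πDt) = 14.80 m, giving peak height M/(n_e·A·√(4πDt)) = 1.49/(0.37 × 11.2 × 14.80) = 0.02429 kg/m³.
(x−vt)²/(4Dt) = (7.696)²/(4 × 1.30 × 13.4) = 0.8500; exp(−0.8500) = 0.4274.
C = 0.02429 × 0.4274 = 0.0104 kg/m³.

0.0104 kg/m³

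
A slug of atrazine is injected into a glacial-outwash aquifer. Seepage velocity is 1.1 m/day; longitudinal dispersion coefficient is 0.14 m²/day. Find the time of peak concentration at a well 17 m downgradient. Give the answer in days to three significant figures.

15.3 days

For the 1D instantaneous-source solution, setting ∂C/∂t = 0 at fixed x gives v²t² + 2Dt − x² = 0, so t = (√(D² + v²x²) − D)/v².
√(D² + v²x²) = √(0.14² + 1.1² × 17²) = 18.70; v² = 1.21.
t = (18.70 − 0.14)/1.21 = 15.3 days (vs. the pure-advection estimate x/v = 15.5 d).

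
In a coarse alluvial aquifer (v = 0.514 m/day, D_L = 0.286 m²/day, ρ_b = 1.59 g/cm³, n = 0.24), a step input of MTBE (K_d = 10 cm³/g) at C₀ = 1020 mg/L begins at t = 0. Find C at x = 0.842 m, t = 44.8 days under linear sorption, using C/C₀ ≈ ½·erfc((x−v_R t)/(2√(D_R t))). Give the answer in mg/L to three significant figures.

213 mg/L

Retardation factor R = 1 + ρ_b·K_d/n = 1 + 1.59 × 10/0.24 = 67.25.
Sorption retards both mechanisms: v_R = v/R = 0.007643 m/day, D_R = D/R = 0.004253 m²/day.
v_R·t = 0.007643 × 44.8 = 0.3424064 m; 2√(D_R t) = 0.8730 m; argument = (0.842 − 0.3424064)/0.8730 = 0.5723.
C = C₀ × ½·erfc(0.5723) = 1020 × 0.2092 = 213 mg/L.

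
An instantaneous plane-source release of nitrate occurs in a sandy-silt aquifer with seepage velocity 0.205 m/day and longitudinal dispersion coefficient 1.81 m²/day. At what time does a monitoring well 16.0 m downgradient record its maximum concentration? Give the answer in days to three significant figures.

For the 1D instantaneous-source solution, setting ∂C/∂t = 0 at fixed x gives v²t² + 2Dt − x² = 0, so t = (√(D² + v²x²) − D)/v².
√(D² + v²x²) = √(1.81² + 0.205² × 16.0²) = 3.746; v² = 0.042025.
t = (3.746 − 1.81)/0.042025 = 46.1 days (vs. the pure-advection estimate x/v = 78.0 d).

46.1 days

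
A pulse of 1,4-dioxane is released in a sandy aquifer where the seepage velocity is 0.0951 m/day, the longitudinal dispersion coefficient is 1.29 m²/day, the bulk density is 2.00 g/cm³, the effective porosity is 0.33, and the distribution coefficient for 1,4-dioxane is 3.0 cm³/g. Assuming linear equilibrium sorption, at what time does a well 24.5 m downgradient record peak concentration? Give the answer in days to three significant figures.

Retardation factor R = 1 + ρ_b·K_d/n = 1 + 2.00 × 3.0/0.33 = 19.18.
Sorption retards both mechanisms: v_R = v/R = 0.004958 m/day, D_R = D/R = 0.06726 m²/day.
Peak time from v_R²t² + 2D_R t − x² = 0: t = (√(D_R² + v_R²x²) − D_R)/v_R².
√(D_R² + v_R²x²) = √(0.06726² + 0.004958² × 24.5²) = 0.1388; v_R² = 2.458e-05.
t = (0.1388 − 0.06726)/2.458e-05 = 2910 days.

2910 days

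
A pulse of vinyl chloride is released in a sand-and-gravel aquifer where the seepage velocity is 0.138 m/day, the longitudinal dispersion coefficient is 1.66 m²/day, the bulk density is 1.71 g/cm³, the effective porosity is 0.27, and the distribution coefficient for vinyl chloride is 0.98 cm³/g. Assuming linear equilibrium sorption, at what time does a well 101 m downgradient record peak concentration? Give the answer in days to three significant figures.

4680 days

Retardation factor R = 1 + ρ_b·K_d/n = 1 + 1.71 × 0.98/0.27 = 7.207.
Sorption retards both mechanisms: v_R = v/R = 0.01915 m/day, D_R = D/R = 0.2303 m²/day.
Peak time from v_R²t² + 2D_R t − x² = 0: t = (√(D_R² + v_R²x²) − D_R)/v_R².
√(D_R² + v_R²x²) = √(0.2303² + 0.01915² × 101²) = 1.948; v_R² = 0.0003667.
t = (1.948 − 0.2303)/0.0003667 = 4680 days.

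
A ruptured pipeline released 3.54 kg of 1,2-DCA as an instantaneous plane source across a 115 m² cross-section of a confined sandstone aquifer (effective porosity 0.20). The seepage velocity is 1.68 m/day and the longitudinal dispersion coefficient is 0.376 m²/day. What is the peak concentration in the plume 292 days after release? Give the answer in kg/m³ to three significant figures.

0.00414 kg/m³

The peak of an instantaneous 1D plume sits at x = vt; there the Gaussian factor is 1 and C_max = M/(n_e·A·√(4πDt)), where n_e·A is the pore area the mass is dissolved in.
√(4πDt) = √(4π × 0.376 × 292) = 37.14 m, so C_max = 3.54/(0.20 × 115 × 37.14) = 0.00414 kg/m³.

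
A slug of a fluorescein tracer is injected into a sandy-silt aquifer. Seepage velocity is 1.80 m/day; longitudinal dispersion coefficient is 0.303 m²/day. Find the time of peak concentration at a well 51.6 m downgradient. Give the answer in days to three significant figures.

For the 1D instantaneous-source solution, setting ∂C/∂t = 0 at fixed x gives v²t² + 2Dt − x² = 0, so t = (√(D² + v²x²) − D)/v².
√(D² + v²x²) = √(0.303² + 1.80² × 51.6²) = 92.88; v² = 3.24.
t = (92.88 − 0.303)/3.24 = 28.6 days (vs. the pure-advection estimate x/v = 28.7 d).

28.6 days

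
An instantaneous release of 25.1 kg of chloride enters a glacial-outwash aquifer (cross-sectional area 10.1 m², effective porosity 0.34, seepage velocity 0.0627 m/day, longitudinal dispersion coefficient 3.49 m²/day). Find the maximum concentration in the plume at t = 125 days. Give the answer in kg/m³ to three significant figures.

The peak of an instantaneous 1D plume sits at x = vt; there the Gaussian factor is 1 and C_max = M/(n_e·A·√(4πDt)), where n_e·A is the pore area the mass is dissolved in.
√(4πDt) = √(4π × 3.49 × 125) = 74.04 m, so C_max = 25.1/(0.34 × 10.1 × 74.04) = 0.0987 kg/m³.

0.0987 kg/m³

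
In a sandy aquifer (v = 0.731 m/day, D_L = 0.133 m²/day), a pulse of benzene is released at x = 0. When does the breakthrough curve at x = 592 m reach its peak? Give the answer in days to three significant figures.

810 days

For the 1D instantaneous-source solution, setting ∂C/∂t = 0 at fixed x gives v²t² + 2Dt − x² = 0, so t = (√(D² + v²x²) − D)/v².
√(D² + v²x²) = √(0.133² + 0.731² × 592²) = 432.8; v² = 0.534361.
t = (432.8 − 0.133)/0.534361 = 810 days (vs. the pure-advection estimate x/v = 810 d).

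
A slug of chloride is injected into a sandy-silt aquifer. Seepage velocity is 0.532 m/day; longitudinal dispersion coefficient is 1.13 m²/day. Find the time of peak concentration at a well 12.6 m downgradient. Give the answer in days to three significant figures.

20.0 days

For the 1D instantaneous-source solution, setting ∂C/∂t = 0 at fixed x gives v²t² + 2Dt − x² = 0, so t = (√(D² + v²x²) − D)/v².
√(D² + v²x²) = √(1.13² + 0.532² × 12.6²) = 6.798; v² = 0.283024.
t = (6.798 − 1.13)/0.283024 = 20.0 days (vs. the pure-advection estimate x/v = 23.7 d).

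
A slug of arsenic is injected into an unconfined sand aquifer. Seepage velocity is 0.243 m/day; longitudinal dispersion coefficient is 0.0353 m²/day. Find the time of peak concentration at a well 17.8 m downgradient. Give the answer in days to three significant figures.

For the 1D instantaneous-source solution, setting ∂C/∂t = 0 at fixed x gives v²t² + 2Dt − x² = 0, so t = (√(D² + v²x²) − D)/v².
√(D² + v²x²) = √(0.0353² + 0.243² × 17.8²) = 4.326; v² = 0.059049.
t = (4.326 − 0.0353)/0.059049 = 72.7 days (vs. the pure-advection estimate x/v = 73.3 d).

72.7 days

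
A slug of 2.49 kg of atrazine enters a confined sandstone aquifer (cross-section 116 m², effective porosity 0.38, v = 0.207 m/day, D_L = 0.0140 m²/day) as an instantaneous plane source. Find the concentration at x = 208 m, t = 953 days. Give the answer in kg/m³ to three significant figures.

For an instantaneous plane source, C(x,t) = M/(n_e·A·√(4πDt)) · exp(−(x−vt)²/(4Dt)), with n_e·A the pore (flow) area.
Plume center vt = 0.207 × 953 = 197.271 m, so the well at 208 m is 10.729 m downgradient of the peak.
√(4πDt) = 12.95 m, giving peak height M/(n_e·A·√(4πDt)) = 2.49/(0.38 × 116 × 12.95) = 0.004362 kg/m³.
(x−vt)²/(4Dt) = (10.729)²/(4 × 0.0140 × 953) = 2.157; exp(−2.157) = 0.1157.
C = 0.004362 × 0.1157 = 0.000505 kg/m³.

0.000505 kg/m³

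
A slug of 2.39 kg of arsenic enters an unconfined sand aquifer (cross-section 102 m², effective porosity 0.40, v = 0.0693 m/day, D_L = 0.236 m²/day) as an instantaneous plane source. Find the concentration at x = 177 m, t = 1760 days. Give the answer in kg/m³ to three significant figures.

For an instantaneous plane source, C(x,t) = M/(n_e·A·√(4πDt)) · exp(−(x−vt)²/(4Dt)), with n_e·A the pore (flow) area.
Plume center vt = 0.0693 × 1760 = 121.968 m, so the well at 177 m is 55.032 m downgradient of the peak.
√(4πDt) = 72.25 m, giving peak height M/(n_e·A·√(4πDt)) = 2.39/(0.40 × 102 × 72.25) = 0.0008108 kg/m³.
(x−vt)²/(4Dt) = (55.032)²/(4 × 0.236 × 1760) = 1.823; exp(−1.823) = 0.1615.
C = 0.0008108 × 0.1615 = 0.000131 kg/m³.

0.000131 kg/m³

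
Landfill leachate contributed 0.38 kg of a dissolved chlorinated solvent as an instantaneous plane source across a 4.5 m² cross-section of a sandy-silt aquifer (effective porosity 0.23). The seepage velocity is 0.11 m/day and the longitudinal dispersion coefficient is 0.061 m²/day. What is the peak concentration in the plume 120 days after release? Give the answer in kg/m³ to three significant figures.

The peak of an instantaneous 1D plume sits at x = vt; there the Gaussian factor is 1 and C_max = M/(n_e·A·√(4πDt)), where n_e·A is the pore area the mass is dissolved in.
√(4πDt) = √(4π × 0.061 × 120) = 9.591 m, so C_max = 0.38/(0.23 × 4.5 × 9.591) = 0.0383 kg/m³.

0.0383 kg/m³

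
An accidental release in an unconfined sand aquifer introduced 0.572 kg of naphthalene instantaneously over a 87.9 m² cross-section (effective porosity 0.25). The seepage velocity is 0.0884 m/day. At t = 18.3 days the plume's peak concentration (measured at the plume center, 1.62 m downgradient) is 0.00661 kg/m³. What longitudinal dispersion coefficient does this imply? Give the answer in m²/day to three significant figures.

0.0674 m²/day

At the plume center C_max = M/(n_e·A·√(4πDt)), so D = M²/(4πt·(n_e·A·C_max)²).
n_e·A·C_max = 0.25 × 87.9 × 0.00661 = 0.1453 kg/m.
D = 0.572²/(4π × 18.3 × 0.1453²) = 0.0674 m²/day.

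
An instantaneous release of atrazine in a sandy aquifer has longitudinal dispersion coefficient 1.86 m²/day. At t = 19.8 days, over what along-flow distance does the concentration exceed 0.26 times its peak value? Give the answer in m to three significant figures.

28.2 m

The plume is Gaussian with σ = √(2Dt) = √(2 × 1.86 × 19.8) = 8.582 m.
C/C_peak = exp(−Δx²/(2σ²)) = 0.26 ⇒ Δx = σ·√(−2 ln 0.26) = 8.582 × 1.641 = 14.08 m.
Width = 2Δx = 28.2 m.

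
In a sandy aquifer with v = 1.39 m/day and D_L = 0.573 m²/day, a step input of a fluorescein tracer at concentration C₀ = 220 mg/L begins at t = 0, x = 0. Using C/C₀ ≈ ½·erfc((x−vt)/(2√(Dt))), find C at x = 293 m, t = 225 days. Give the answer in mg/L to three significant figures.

196 mg/L

For a continuous step input, C/C₀ ≈ ½·erfc((x−vt)/(2√(Dt))).
vt = 1.39 × 225 = 312.75 m and 2√(Dt) = 2√(0.573 × 225) = 22.71 m.
Argument (x−vt)/(2√(Dt)) = (293 − 312.75)/22.71 = -0.8697; ½·erfc(-0.8697) = 0.8906.
C = 220 × 0.8906 = 196 mg/L.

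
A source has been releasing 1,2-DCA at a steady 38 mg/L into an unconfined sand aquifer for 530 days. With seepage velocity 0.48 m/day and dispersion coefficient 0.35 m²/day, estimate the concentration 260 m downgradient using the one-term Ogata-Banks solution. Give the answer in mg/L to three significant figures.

14.7 mg/L

For a continuous step input, C/C₀ ≈ ½·erfc((x−vt)/(2√(Dt))).
vt = 0.48 × 530 = 254.4 m and 2√(Dt) = 2√(0.35 × 530) = 27.24 m.
Argument (x−vt)/(2√(Dt)) = (260 − 254.4)/27.24 = 0.2056; ½·erfc(0.2056) = 0.3856.
C = 38 × 0.3856 = 14.7 mg/L.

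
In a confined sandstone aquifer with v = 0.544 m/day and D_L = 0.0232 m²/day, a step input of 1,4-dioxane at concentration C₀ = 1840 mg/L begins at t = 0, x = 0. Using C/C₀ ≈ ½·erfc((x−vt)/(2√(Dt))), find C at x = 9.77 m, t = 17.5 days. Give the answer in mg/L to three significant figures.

For a continuous step input, C/C₀ ≈ ½·erfc((x−vt)/(2√(Dt))).
vt = 0.544 × 17.5 = 9.52 m and 2√(Dt) = 2√(0.0232 × 17.5) = 1.274 m.
Argument (x−vt)/(2√(Dt)) = (9.77 − 9.52)/1.274 = 0.1962; ½·erfc(0.1962) = 0.3907.
C = 1840 × 0.3907 = 719 mg/L.

719 mg/L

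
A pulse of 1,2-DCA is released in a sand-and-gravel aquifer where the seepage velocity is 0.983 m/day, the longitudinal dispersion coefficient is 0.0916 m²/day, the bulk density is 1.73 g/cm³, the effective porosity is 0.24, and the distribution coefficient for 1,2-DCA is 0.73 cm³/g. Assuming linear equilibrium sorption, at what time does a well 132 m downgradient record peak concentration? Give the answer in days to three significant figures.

Retardation factor R = 1 + ρ_b·K_d/n = 1 + 1.73 × 0.73/0.24 = 6.262.
Sorption retards both mechanisms: v_R = v/R = 0.1570 m/day, D_R = D/R = 0.01463 m²/day.
Peak time from v_R²t² + 2D_R t − x² = 0: t = (√(D_R² + v_R²x²) − D_R)/v_R².
√(D_R² + v_R²x²) = √(0.01463² + 0.1570² × 132²) = 20.72; v_R² = 0.02465.
t = (20.72 − 0.01463)/0.02465 = 840 days.

840 days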